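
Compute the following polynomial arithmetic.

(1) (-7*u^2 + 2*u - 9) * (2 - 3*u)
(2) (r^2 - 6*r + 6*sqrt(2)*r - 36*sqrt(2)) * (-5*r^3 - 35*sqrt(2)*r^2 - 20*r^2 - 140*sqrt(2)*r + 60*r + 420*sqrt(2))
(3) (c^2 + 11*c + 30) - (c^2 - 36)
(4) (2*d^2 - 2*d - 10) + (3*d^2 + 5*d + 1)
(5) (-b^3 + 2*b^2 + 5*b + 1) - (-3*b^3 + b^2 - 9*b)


(1) = 21*u^3 - 20*u^2 + 31*u - 18
(2) = -5*r^5 - 65*sqrt(2)*r^4 + 10*r^4 - 240*r^3 + 130*sqrt(2)*r^3 + 480*r^2 + 2340*sqrt(2)*r^2 - 4680*sqrt(2)*r + 15120*r - 30240
(3) = 11*c + 66
(4) = 5*d^2 + 3*d - 9
(5) = 2*b^3 + b^2 + 14*b + 1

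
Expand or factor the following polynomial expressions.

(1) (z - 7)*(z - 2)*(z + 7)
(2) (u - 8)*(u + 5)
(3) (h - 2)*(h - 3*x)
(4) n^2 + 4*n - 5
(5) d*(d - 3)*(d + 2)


(1) = z^3 - 2*z^2 - 49*z + 98
(2) = u^2 - 3*u - 40
(3) = h^2 - 3*h*x - 2*h + 6*x
(4) = (n - 1)*(n + 5)
(5) = d^3 - d^2 - 6*d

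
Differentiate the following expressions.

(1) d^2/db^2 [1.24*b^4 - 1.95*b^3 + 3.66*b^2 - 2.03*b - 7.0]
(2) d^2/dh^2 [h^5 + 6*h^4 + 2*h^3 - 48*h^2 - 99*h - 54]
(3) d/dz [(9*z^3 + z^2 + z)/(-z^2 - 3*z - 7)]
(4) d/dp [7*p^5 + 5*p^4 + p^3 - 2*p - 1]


(1) = 14.88*b^2 - 11.7*b + 7.32
(2) = 20*h^3 + 72*h^2 + 12*h - 96
(3) = (-9*z^4 - 54*z^3 - 191*z^2 - 14*z - 7)/(z^4 + 6*z^3 + 23*z^2 + 42*z + 49)
(4) = 35*p^4 + 20*p^3 + 3*p^2 - 2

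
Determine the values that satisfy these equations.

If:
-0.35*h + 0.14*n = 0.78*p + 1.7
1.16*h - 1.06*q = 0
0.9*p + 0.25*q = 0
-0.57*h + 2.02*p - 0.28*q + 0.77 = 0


Then:
h = 0.52
n = 12.56
p = -0.16
q = 0.57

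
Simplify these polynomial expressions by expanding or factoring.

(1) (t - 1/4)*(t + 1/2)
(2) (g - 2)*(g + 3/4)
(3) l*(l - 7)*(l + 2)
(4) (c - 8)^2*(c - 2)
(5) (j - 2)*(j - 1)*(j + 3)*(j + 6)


(1) = t^2 + t/4 - 1/8
(2) = g^2 - 5*g/4 - 3/2
(3) = l^3 - 5*l^2 - 14*l
(4) = c^3 - 18*c^2 + 96*c - 128
(5) = j^4 + 6*j^3 - 7*j^2 - 36*j + 36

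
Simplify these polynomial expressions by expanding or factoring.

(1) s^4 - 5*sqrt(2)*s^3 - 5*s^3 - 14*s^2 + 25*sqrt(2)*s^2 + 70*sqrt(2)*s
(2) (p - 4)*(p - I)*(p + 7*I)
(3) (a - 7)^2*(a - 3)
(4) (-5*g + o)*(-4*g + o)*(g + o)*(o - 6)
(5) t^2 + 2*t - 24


(1) = s*(s - 7)*(s + 2)*(s - 5*sqrt(2))
(2) = p^3 - 4*p^2 + 6*I*p^2 + 7*p - 24*I*p - 28
(3) = a^3 - 17*a^2 + 91*a - 147
(4) = 20*g^3*o - 120*g^3 + 11*g^2*o^2 - 66*g^2*o - 8*g*o^3 + 48*g*o^2 + o^4 - 6*o^3
(5) = (t - 4)*(t + 6)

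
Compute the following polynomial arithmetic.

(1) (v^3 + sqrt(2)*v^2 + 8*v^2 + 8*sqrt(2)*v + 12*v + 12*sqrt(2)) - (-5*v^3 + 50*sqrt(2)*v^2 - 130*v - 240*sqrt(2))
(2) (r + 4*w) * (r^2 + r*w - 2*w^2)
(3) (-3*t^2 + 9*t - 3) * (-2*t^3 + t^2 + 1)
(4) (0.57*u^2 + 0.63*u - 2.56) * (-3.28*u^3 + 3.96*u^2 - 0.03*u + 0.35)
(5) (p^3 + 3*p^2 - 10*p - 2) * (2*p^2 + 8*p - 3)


(1) = 6*v^3 - 49*sqrt(2)*v^2 + 8*v^2 + 8*sqrt(2)*v + 142*v + 252*sqrt(2)
(2) = r^3 + 5*r^2*w + 2*r*w^2 - 8*w^3
(3) = 6*t^5 - 21*t^4 + 15*t^3 - 6*t^2 + 9*t - 3
(4) = -1.8696*u^5 + 0.1908*u^4 + 10.8745*u^3 - 9.957*u^2 + 0.2973*u - 0.896
(5) = 2*p^5 + 14*p^4 + p^3 - 93*p^2 + 14*p + 6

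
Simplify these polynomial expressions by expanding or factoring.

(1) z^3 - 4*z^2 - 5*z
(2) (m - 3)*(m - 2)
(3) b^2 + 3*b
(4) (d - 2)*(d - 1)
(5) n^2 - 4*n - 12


(1) = z*(z - 5)*(z + 1)
(2) = m^2 - 5*m + 6
(3) = b*(b + 3)
(4) = d^2 - 3*d + 2
(5) = (n - 6)*(n + 2)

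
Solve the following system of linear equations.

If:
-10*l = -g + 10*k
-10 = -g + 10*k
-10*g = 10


Then:
g = -1
k = -11/10
l = 1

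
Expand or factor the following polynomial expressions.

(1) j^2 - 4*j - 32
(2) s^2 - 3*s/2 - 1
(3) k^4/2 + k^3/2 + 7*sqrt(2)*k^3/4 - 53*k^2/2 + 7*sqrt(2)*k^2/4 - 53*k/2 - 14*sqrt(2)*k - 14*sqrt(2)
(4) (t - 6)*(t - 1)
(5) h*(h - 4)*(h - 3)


(1) = (j - 8)*(j + 4)
(2) = (s - 2)*(s + 1/2)
(3) = (k/2 + 1/2)*(k - 4*sqrt(2))*(k + sqrt(2)/2)*(k + 7*sqrt(2))
(4) = t^2 - 7*t + 6
(5) = h^3 - 7*h^2 + 12*h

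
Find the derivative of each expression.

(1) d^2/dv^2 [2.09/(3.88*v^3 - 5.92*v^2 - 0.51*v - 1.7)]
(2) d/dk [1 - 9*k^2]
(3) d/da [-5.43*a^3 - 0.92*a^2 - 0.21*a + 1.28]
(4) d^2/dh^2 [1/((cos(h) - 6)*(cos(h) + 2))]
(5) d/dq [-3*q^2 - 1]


(1) = ((24.7456 - 48.6552*v)*(-3.88*v^3 + 5.92*v^2 + 0.51*v + 1.7) - 2.09*(-23.28*v^2 + 23.68*v + 1.02)*(-11.64*v^2 + 11.84*v + 0.51))/(-3.88*v^3 + 5.92*v^2 + 0.51*v + 1.7)^3
(2) = -18*k
(3) = -16.29*a^2 - 1.84*a - 0.21
(4) = (-4*sin(h)^4 + 66*sin(h)^2 + 33*cos(h) + 3*cos(3*h) - 6)/((cos(h) - 6)^3*(cos(h) + 2)^3)
(5) = -6*q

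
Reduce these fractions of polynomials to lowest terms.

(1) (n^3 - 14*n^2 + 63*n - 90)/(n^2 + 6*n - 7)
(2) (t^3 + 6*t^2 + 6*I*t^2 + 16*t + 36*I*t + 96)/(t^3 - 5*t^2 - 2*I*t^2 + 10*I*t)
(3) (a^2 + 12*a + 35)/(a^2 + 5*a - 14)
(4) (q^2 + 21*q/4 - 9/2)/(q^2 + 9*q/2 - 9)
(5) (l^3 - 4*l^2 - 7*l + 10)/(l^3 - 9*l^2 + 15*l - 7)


(1) = (n^3 - 14*n^2 + 63*n - 90)/(n^2 + 6*n - 7)
(2) = (t^2 + t*(6 + 8*I) + 48*I)/(t^2 - 5*t)
(3) = (a + 5)/(a - 2)
(4) = (4*q - 3)/(4*q - 6)
(5) = (l^2 - 3*l - 10)/(l^2 - 8*l + 7)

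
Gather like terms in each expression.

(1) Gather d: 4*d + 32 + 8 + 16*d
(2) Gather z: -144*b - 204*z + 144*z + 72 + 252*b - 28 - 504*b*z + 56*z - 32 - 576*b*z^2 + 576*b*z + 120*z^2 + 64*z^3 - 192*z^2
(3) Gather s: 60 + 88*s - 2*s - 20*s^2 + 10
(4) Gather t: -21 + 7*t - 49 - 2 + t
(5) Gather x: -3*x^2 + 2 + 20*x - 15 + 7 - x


(1) = 20*d + 40
(2) = 108*b + 64*z^3 + z^2*(-576*b - 72) + z*(72*b - 4) + 12
(3) = -20*s^2 + 86*s + 70
(4) = 8*t - 72
(5) = -3*x^2 + 19*x - 6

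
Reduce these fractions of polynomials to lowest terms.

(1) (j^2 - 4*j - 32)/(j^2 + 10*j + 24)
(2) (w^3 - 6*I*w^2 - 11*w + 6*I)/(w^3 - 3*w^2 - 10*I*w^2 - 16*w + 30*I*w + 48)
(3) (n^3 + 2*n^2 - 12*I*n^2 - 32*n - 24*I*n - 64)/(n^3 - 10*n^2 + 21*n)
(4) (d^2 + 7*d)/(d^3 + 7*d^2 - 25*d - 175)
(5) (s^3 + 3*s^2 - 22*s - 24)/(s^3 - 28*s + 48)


(1) = (j - 8)/(j + 6)
(2) = (w^2 - 4*I*w - 3)/(w^2 + w*(-3 - 8*I) + 24*I)
(3) = (n^3 + n^2*(2 - 12*I) + n*(-32 - 24*I) - 64)/(n^3 - 10*n^2 + 21*n)
(4) = d/(d^2 - 25)
(5) = (s + 1)/(s - 2)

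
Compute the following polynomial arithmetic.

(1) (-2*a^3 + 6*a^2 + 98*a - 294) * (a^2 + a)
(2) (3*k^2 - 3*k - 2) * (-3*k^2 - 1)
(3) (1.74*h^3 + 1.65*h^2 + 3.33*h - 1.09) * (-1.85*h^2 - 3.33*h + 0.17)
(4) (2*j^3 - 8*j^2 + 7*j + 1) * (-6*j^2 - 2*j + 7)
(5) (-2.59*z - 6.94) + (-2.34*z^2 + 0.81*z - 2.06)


(1) = -2*a^5 + 4*a^4 + 104*a^3 - 196*a^2 - 294*a
(2) = -9*k^4 + 9*k^3 + 3*k^2 + 3*k + 2
(3) = -3.219*h^5 - 8.8467*h^4 - 11.3592*h^3 - 8.7919*h^2 + 4.1958*h - 0.1853
(4) = -12*j^5 + 44*j^4 - 12*j^3 - 76*j^2 + 47*j + 7
(5) = -2.34*z^2 - 1.78*z - 9.0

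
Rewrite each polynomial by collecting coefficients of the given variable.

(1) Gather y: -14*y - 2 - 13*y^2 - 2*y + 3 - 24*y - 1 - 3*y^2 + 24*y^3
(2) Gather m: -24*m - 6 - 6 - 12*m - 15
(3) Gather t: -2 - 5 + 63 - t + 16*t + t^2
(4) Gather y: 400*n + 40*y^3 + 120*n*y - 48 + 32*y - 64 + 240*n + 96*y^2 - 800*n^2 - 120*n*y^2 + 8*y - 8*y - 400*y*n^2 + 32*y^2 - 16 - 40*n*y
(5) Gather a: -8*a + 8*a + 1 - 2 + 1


(1) = 24*y^3 - 16*y^2 - 40*y
(2) = -36*m - 27
(3) = t^2 + 15*t + 56
(4) = -800*n^2 + 640*n + 40*y^3 + y^2*(128 - 120*n) + y*(-400*n^2 + 80*n + 32) - 128
(5) = 0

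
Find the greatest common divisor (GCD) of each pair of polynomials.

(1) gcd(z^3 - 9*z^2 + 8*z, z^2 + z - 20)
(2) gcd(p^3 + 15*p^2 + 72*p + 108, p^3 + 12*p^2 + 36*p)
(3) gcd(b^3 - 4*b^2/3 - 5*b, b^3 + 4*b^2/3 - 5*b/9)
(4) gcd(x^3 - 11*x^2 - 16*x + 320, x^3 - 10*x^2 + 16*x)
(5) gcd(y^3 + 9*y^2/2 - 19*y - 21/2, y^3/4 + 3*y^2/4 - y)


(1) = gcd(z*(z - 8)*(z - 1), (z - 4)*(z + 5)) = 1
(2) = p^2 + 12*p + 36
(3) = gcd(b*(b - 3)*(b + 5/3), b*(b - 1/3)*(b + 5/3)) = b^2 + 5*b/3
(4) = gcd((x - 8)^2*(x + 5), x*(x - 8)*(x - 2)) = x - 8
(5) = gcd((y - 3)*(y + 1/2)*(y + 7), y*(y/4 + 1)*(y - 1)) = 1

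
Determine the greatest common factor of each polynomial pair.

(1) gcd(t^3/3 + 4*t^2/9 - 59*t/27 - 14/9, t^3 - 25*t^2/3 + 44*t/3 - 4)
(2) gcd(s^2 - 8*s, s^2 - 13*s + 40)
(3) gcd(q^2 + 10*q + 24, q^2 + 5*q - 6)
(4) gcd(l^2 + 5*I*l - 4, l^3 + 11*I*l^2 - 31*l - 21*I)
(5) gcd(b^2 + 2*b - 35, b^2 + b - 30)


(1) = 1
(2) = gcd(s*(s - 8), (s - 8)*(s - 5)) = s - 8
(3) = gcd((q + 4)*(q + 6), (q - 1)*(q + 6)) = q + 6
(4) = l + I
(5) = gcd((b - 5)*(b + 7), (b - 5)*(b + 6)) = b - 5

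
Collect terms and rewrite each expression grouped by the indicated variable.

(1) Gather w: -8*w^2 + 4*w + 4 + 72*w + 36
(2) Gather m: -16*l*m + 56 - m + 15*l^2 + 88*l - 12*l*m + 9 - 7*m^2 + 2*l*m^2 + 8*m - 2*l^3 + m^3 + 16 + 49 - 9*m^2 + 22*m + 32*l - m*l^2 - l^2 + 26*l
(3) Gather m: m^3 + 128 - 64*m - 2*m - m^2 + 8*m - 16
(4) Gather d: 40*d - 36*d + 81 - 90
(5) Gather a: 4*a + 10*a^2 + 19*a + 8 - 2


(1) = -8*w^2 + 76*w + 40
(2) = -2*l^3 + 14*l^2 + 146*l + m^3 + m^2*(2*l - 16) + m*(-l^2 - 28*l + 29) + 130
(3) = m^3 - m^2 - 58*m + 112
(4) = 4*d - 9
(5) = 10*a^2 + 23*a + 6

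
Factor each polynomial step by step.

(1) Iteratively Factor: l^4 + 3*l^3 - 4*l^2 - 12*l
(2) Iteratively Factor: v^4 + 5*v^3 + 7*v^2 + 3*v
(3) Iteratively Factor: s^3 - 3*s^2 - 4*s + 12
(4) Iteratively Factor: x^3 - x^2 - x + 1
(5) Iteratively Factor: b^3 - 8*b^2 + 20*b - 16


(1) = (l)*(l^3 + 3*l^2 - 4*l - 12) = l*(l + 2)*(l^2 + l - 6) = l*(l - 2)*(l + 2)*(l + 3)
(2) = (v + 1)*(v^3 + 4*v^2 + 3*v) = v*(v + 1)*(v^2 + 4*v + 3) = v*(v + 1)*(v + 3)*(v + 1)
(3) = (s - 3)*(s^2 - 4) = (s - 3)*(s - 2)*(s + 2)
(4) = (x - 1)*(x^2 - 1) = (x - 1)^2*(x + 1)
(5) = (b - 4)*(b^2 - 4*b + 4) = (b - 4)*(b - 2)*(b - 2)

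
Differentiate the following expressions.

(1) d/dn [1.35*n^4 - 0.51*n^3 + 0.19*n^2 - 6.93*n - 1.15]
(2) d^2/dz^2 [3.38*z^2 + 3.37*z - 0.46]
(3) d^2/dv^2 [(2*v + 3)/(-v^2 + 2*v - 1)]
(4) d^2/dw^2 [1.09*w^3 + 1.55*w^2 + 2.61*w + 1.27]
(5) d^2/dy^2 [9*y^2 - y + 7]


(1) = 5.4*n^3 - 1.53*n^2 + 0.38*n - 6.93
(2) = 6.76000000000000
(3) = 2*(-2*v - 13)/(v^4 - 4*v^3 + 6*v^2 - 4*v + 1)
(4) = 6.54*w + 3.1
(5) = 18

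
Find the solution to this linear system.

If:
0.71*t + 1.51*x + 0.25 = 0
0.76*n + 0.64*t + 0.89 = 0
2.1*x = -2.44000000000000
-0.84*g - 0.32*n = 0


Then:
g = 1.13
n = -2.96
t = 2.12
x = -1.16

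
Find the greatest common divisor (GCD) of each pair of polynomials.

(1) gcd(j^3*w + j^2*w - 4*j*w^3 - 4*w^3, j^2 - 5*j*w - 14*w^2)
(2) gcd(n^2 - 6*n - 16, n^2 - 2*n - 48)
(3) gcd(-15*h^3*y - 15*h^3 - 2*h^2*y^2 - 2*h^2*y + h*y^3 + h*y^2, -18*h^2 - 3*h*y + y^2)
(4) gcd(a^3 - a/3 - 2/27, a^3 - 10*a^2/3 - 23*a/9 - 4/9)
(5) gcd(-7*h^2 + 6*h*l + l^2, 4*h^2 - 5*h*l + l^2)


(1) = j + 2*w
(2) = n - 8
(3) = 3*h + y
(4) = a^2 + 2*a/3 + 1/9
(5) = gcd((-h + l)*(7*h + l), (-4*h + l)*(-h + l)) = h - l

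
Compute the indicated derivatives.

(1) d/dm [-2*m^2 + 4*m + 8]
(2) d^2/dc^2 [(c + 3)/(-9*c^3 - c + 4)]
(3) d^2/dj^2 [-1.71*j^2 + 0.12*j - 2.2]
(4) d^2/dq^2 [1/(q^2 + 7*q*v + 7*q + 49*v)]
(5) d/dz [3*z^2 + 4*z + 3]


(1) = 4 - 4*m
(2) = 2*(-(c + 3)*(27*c^2 + 1)^2 + (27*c^2 + 27*c*(c + 3) + 1)*(9*c^3 + c - 4))/(9*c^3 + c - 4)^3
(3) = -3.42000000000000
(4) = 2*(-q^2 - 7*q*v - 7*q - 49*v + (2*q + 7*v + 7)^2)/(q^2 + 7*q*v + 7*q + 49*v)^3
(5) = 6*z + 4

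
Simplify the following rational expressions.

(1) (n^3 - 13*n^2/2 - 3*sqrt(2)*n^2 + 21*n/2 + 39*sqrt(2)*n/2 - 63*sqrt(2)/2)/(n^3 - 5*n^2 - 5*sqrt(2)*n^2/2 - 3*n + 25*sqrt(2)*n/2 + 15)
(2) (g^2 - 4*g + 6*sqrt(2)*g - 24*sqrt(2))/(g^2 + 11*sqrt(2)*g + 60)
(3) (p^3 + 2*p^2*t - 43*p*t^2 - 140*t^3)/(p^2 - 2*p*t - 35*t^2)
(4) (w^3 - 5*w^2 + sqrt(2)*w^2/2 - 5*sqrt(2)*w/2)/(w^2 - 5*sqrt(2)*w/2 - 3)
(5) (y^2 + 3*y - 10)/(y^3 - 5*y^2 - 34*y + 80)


(1) = (4*n^2 - 26*n + 42)/(4*n^2 + n*(-20 + 2*sqrt(2)) - 10*sqrt(2))
(2) = (g - 4)/(g + 5*sqrt(2))
(3) = p + 4*t
(4) = (4*w^2 - 20*w)/(4*w - 12*sqrt(2))
(5) = 1/(y - 8)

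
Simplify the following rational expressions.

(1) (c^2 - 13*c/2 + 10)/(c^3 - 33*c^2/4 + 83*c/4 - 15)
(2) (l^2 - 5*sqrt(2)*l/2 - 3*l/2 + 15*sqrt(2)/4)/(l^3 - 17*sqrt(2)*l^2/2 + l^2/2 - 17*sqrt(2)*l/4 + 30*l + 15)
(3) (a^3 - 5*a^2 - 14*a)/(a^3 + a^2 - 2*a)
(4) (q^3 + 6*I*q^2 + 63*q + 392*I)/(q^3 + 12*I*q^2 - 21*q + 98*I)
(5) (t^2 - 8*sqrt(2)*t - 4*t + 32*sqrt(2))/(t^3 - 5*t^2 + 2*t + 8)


(1) = (4*c - 10)/(4*c^2 - 17*c + 15)
(2) = (16*l - 24)/(16*l^2 + l*(8 - 96*sqrt(2)) - 48*sqrt(2))
(3) = (a - 7)/(a - 1)
(4) = (q - 8*I)/(q - 2*I)
(5) = (t - 8*sqrt(2))/(t^2 - t - 2)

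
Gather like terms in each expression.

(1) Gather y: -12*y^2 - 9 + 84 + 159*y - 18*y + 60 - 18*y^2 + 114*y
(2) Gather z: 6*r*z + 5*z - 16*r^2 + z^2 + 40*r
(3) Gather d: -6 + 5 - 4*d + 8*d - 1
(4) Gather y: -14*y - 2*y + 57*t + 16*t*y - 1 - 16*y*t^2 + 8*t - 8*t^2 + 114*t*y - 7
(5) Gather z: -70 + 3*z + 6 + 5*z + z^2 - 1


(1) = -30*y^2 + 255*y + 135
(2) = -16*r^2 + 40*r + z^2 + z*(6*r + 5)
(3) = 4*d - 2
(4) = -8*t^2 + 65*t + y*(-16*t^2 + 130*t - 16) - 8
(5) = z^2 + 8*z - 65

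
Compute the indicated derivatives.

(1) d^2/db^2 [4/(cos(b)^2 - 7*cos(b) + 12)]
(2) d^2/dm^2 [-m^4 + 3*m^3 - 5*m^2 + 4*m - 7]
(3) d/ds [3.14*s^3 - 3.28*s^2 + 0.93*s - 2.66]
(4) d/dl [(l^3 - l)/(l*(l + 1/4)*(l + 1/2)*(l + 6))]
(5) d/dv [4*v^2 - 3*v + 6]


(1) = 4*(-4*sin(b)^4 + 3*sin(b)^2 - 441*cos(b)/4 + 21*cos(3*b)/4 + 75)/((cos(b) - 4)^3*(cos(b) - 3)^3)
(2) = -12*m^2 + 18*m - 10
(3) = 9.42*s^2 - 6.56*s + 0.93
(4) = 8*(-8*l^4 + 61*l^2 + 120*l + 37)/(64*l^6 + 864*l^5 + 3508*l^4 + 4092*l^3 + 2017*l^2 + 444*l + 36)
(5) = 8*v - 3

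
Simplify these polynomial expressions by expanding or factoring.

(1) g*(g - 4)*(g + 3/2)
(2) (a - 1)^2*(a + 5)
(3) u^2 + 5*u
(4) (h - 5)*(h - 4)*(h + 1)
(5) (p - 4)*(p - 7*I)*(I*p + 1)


(1) = g^3 - 5*g^2/2 - 6*g
(2) = a^3 + 3*a^2 - 9*a + 5
(3) = u*(u + 5)
(4) = h^3 - 8*h^2 + 11*h + 20
(5) = I*p^3 + 8*p^2 - 4*I*p^2 - 32*p - 7*I*p + 28*I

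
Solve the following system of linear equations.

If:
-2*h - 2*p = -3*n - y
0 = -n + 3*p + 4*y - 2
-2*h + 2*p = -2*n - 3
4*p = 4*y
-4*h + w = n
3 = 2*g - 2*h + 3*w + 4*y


Then:
g = -469/8
h = 19/2
n = 27/4
p = 5/4
w = 179/4
y = 5/4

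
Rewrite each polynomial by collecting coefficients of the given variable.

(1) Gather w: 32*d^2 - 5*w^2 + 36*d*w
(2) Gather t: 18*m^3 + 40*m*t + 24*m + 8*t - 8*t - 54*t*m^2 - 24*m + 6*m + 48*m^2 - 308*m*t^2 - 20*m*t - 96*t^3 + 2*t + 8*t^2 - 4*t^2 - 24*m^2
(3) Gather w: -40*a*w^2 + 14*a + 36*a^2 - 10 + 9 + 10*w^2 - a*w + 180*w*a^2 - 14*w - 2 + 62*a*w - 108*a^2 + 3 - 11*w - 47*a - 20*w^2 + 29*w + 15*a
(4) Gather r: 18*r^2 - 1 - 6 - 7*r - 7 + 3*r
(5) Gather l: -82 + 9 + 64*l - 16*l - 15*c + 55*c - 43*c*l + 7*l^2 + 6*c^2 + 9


(1) = 32*d^2 + 36*d*w - 5*w^2
(2) = 18*m^3 + 24*m^2 + 6*m - 96*t^3 + t^2*(4 - 308*m) + t*(-54*m^2 + 20*m + 2)
(3) = -72*a^2 - 18*a + w^2*(-40*a - 10) + w*(180*a^2 + 61*a + 4)
(4) = 18*r^2 - 4*r - 14
(5) = 6*c^2 + 40*c + 7*l^2 + l*(48 - 43*c) - 64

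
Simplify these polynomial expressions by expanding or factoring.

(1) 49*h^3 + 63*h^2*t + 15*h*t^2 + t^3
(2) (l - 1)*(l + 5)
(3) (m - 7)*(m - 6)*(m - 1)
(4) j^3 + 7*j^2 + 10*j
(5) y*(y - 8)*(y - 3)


(1) = (h + t)*(7*h + t)^2
(2) = l^2 + 4*l - 5
(3) = m^3 - 14*m^2 + 55*m - 42
(4) = j*(j + 2)*(j + 5)
(5) = y^3 - 11*y^2 + 24*y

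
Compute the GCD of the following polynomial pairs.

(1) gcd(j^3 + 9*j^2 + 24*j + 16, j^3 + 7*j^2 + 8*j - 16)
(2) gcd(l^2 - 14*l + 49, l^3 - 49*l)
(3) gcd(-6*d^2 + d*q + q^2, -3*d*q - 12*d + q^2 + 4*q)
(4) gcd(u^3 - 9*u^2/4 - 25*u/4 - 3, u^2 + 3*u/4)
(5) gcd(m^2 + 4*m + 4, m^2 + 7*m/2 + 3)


(1) = gcd((j + 1)*(j + 4)^2, (j - 1)*(j + 4)^2) = j^2 + 8*j + 16
(2) = gcd((l - 7)^2, l*(l - 7)*(l + 7)) = l - 7
(3) = gcd((-2*d + q)*(3*d + q), (-3*d + q)*(q + 4)) = 1
(4) = u + 3/4
(5) = m + 2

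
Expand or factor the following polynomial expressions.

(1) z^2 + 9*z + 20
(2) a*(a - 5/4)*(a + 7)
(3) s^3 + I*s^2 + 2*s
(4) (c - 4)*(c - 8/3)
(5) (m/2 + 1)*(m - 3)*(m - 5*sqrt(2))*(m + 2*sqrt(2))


(1) = (z + 4)*(z + 5)
(2) = a^3 + 23*a^2/4 - 35*a/4
(3) = s*(s - I)*(s + 2*I)
(4) = c^2 - 20*c/3 + 32/3
(5) = m^4/2 - 3*sqrt(2)*m^3/2 - m^3/2 - 13*m^2 + 3*sqrt(2)*m^2/2 + 10*m + 9*sqrt(2)*m + 60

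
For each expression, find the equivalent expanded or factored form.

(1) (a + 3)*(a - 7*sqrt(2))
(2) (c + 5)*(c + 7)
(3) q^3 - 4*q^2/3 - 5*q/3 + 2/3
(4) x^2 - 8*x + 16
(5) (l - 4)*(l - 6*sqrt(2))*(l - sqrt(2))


(1) = a^2 - 7*sqrt(2)*a + 3*a - 21*sqrt(2)
(2) = c^2 + 12*c + 35
(3) = (q - 2)*(q - 1/3)*(q + 1)
(4) = (x - 4)^2
(5) = l^3 - 7*sqrt(2)*l^2 - 4*l^2 + 12*l + 28*sqrt(2)*l - 48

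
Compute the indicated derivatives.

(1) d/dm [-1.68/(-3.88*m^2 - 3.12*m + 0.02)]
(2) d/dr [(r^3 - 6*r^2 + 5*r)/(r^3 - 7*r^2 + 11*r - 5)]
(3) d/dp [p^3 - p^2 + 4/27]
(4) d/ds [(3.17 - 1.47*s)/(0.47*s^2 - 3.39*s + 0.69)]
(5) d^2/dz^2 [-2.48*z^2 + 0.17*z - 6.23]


(1) = (-13.0368*m - 5.2416)/(3.88*m^2 + 3.12*m - 0.02)^2
(2) = -1/(r^2 - 2*r + 1)
(3) = p*(3*p - 2)
(4) = (0.6909*s^2 - 2.9798*s + 9.732)/(0.2209*s^4 - 3.1866*s^3 + 12.1407*s^2 - 4.6782*s + 0.4761)
(5) = -4.96000000000000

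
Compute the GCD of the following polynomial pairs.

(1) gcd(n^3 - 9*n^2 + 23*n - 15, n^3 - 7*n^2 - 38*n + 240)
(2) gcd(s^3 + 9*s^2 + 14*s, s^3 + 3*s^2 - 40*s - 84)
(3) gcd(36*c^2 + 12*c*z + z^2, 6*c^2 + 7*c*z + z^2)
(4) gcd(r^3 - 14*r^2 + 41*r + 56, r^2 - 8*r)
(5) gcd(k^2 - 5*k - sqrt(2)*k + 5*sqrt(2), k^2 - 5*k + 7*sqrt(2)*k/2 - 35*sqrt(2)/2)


(1) = gcd((n - 5)*(n - 3)*(n - 1), (n - 8)*(n - 5)*(n + 6)) = n - 5
(2) = s^2 + 9*s + 14
(3) = gcd((6*c + z)^2, (c + z)*(6*c + z)) = 6*c + z
(4) = gcd((r - 8)*(r - 7)*(r + 1), r*(r - 8)) = r - 8
(5) = gcd((k - 5)*(k - sqrt(2)), (k - 5)*(k + 7*sqrt(2)/2)) = k - 5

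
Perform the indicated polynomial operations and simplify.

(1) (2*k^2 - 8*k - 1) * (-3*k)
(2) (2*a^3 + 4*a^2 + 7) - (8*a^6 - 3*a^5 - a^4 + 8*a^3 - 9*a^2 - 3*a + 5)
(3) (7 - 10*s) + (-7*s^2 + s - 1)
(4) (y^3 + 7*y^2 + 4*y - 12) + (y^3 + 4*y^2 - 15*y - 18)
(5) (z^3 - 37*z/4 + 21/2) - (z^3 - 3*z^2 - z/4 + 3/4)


(1) = -6*k^3 + 24*k^2 + 3*k
(2) = -8*a^6 + 3*a^5 + a^4 - 6*a^3 + 13*a^2 + 3*a + 2
(3) = -7*s^2 - 9*s + 6
(4) = 2*y^3 + 11*y^2 - 11*y - 30
(5) = 3*z^2 - 9*z + 39/4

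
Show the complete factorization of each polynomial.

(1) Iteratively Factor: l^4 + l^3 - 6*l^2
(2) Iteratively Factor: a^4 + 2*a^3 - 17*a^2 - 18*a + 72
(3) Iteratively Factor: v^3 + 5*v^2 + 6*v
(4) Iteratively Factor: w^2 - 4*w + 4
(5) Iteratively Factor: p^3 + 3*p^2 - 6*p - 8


(1) = (l + 3)*(l^3 - 2*l^2) = l*(l + 3)*(l^2 - 2*l) = l*(l - 2)*(l + 3)*(l)
(2) = (a - 3)*(a^3 + 5*a^2 - 2*a - 24) = (a - 3)*(a + 3)*(a^2 + 2*a - 8) = (a - 3)*(a - 2)*(a + 3)*(a + 4)
(3) = (v)*(v^2 + 5*v + 6) = v*(v + 3)*(v + 2)
(4) = (w - 2)*(w - 2)
(5) = (p + 4)*(p^2 - p - 2) = (p - 2)*(p + 4)*(p + 1)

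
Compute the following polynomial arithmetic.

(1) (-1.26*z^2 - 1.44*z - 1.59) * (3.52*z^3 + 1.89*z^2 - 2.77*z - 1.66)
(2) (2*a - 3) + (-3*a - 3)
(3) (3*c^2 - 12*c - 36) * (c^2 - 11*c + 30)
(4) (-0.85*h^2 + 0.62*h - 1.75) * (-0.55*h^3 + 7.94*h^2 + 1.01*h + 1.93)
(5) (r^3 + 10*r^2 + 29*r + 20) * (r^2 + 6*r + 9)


(1) = -4.4352*z^5 - 7.4502*z^4 - 4.8282*z^3 + 3.0753*z^2 + 6.7947*z + 2.6394
(2) = -a - 6
(3) = 3*c^4 - 45*c^3 + 186*c^2 + 36*c - 1080
(4) = 0.4675*h^5 - 7.09*h^4 + 5.0268*h^3 - 14.9093*h^2 - 0.5709*h - 3.3775
(5) = r^5 + 16*r^4 + 98*r^3 + 284*r^2 + 381*r + 180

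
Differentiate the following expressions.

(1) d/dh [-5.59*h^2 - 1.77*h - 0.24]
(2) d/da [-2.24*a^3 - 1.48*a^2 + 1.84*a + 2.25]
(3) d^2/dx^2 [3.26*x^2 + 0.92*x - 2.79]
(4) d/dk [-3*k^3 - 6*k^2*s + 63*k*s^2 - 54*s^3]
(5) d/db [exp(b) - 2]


(1) = -11.18*h - 1.77
(2) = -6.72*a^2 - 2.96*a + 1.84
(3) = 6.52000000000000
(4) = -9*k^2 - 12*k*s + 63*s^2
(5) = exp(b)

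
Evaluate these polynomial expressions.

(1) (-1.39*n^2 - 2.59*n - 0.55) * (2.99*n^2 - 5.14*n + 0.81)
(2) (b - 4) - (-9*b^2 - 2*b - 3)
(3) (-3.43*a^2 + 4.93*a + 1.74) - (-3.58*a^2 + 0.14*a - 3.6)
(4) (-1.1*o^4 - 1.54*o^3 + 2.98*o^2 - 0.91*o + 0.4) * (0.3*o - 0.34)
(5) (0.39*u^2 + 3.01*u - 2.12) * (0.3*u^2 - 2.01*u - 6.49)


(1) = -4.1561*n^4 - 0.5995*n^3 + 10.5422*n^2 + 0.7291*n - 0.4455
(2) = 9*b^2 + 3*b - 1
(3) = 0.15*a^2 + 4.79*a + 5.34
(4) = -0.33*o^5 - 0.088*o^4 + 1.4176*o^3 - 1.2862*o^2 + 0.4294*o - 0.136
(5) = 0.117*u^4 + 0.1191*u^3 - 9.2172*u^2 - 15.2737*u + 13.7588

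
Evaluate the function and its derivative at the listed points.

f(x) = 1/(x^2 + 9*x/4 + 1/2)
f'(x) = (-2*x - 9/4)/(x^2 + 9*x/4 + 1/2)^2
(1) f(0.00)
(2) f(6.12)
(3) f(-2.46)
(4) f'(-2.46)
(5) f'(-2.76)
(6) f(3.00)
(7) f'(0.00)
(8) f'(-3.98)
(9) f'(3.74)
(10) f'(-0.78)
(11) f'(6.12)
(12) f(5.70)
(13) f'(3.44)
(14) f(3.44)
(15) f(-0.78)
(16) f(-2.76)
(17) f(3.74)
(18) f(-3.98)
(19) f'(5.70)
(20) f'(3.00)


(1) = 2.00
(2) = 0.02
(3) = 0.98
(4) = 2.58
(5) = 0.90
(6) = 0.06
(7) = -9.00
(8) = 0.10
(9) = -0.02
(10) = -1.65
(11) = -0.01
(12) = 0.02
(13) = -0.02
(14) = 0.05
(15) = -1.55
(16) = 0.52
(17) = 0.04
(18) = 0.14
(19) = -0.01
(20) = -0.03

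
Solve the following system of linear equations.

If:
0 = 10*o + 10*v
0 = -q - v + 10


Then:
o = -v
q = 10 - v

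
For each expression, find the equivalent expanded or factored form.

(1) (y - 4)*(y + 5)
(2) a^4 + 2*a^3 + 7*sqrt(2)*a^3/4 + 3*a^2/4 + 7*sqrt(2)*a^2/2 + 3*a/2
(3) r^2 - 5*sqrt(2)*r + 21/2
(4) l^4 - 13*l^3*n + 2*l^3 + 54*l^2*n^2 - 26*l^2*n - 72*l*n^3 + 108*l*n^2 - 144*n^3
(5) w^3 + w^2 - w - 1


(1) = y^2 + y - 20
(2) = a*(a + 3*sqrt(2)/2)*(sqrt(2)*a/2 + sqrt(2))*(sqrt(2)*a + 1/2)
(3) = (r - 7*sqrt(2)/2)*(r - 3*sqrt(2)/2)
(4) = (l + 2)*(l - 6*n)*(l - 4*n)*(l - 3*n)
(5) = (w - 1)*(w + 1)^2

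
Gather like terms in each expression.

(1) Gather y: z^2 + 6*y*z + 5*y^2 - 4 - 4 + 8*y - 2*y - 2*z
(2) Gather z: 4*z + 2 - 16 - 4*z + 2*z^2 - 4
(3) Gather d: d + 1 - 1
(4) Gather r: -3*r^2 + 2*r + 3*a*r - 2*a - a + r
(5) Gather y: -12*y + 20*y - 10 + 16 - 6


(1) = 5*y^2 + y*(6*z + 6) + z^2 - 2*z - 8
(2) = 2*z^2 - 18
(3) = d
(4) = -3*a - 3*r^2 + r*(3*a + 3)
(5) = 8*y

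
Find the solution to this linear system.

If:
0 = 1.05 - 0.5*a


Then:
a = 2.10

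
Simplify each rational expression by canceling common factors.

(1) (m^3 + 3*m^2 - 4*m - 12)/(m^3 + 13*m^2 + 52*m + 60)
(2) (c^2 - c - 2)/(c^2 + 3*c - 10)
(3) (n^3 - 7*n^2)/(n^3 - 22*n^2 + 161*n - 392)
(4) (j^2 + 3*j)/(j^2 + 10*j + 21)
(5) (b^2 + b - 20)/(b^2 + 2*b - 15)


(1) = (m^2 + m - 6)/(m^2 + 11*m + 30)
(2) = (c + 1)/(c + 5)
(3) = n^2/(n^2 - 15*n + 56)
(4) = j/(j + 7)
(5) = (b - 4)/(b - 3)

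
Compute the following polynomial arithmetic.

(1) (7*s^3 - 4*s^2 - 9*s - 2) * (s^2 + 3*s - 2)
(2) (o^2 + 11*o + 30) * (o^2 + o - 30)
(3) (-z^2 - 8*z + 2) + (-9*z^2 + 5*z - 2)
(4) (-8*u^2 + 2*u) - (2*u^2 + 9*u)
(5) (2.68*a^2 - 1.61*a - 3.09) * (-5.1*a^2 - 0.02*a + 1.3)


(1) = 7*s^5 + 17*s^4 - 35*s^3 - 21*s^2 + 12*s + 4
(2) = o^4 + 12*o^3 + 11*o^2 - 300*o - 900
(3) = -10*z^2 - 3*z
(4) = -10*u^2 - 7*u
(5) = -13.668*a^4 + 8.1574*a^3 + 19.2752*a^2 - 2.0312*a - 4.017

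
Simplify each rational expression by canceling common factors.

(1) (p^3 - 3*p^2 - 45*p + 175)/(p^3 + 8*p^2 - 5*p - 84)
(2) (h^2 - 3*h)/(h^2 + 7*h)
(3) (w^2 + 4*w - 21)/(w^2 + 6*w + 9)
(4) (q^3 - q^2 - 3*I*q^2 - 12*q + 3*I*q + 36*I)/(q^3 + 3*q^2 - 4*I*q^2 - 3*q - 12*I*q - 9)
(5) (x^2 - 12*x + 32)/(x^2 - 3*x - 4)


(1) = (p^2 - 10*p + 25)/(p^2 + p - 12)
(2) = (h - 3)/(h + 7)
(3) = (w^2 + 4*w - 21)/(w^2 + 6*w + 9)
(4) = (q - 4)/(q - I)
(5) = (x - 8)/(x + 1)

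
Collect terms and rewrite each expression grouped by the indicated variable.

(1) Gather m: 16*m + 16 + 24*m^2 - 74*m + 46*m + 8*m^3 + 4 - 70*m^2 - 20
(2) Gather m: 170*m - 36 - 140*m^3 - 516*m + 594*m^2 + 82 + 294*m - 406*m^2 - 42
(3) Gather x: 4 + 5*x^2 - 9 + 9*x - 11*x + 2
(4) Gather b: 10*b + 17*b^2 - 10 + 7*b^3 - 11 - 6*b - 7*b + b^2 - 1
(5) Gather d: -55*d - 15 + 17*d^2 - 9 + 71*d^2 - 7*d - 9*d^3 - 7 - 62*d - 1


(1) = 8*m^3 - 46*m^2 - 12*m
(2) = -140*m^3 + 188*m^2 - 52*m + 4
(3) = 5*x^2 - 2*x - 3
(4) = 7*b^3 + 18*b^2 - 3*b - 22
(5) = -9*d^3 + 88*d^2 - 124*d - 32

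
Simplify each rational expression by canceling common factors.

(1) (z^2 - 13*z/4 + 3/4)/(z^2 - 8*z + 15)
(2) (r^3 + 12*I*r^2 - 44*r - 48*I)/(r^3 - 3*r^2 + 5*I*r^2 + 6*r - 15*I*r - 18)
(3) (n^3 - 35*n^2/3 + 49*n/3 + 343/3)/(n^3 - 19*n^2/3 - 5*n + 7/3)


(1) = (4*z - 1)/(4*z - 20)
(2) = (r^2 + 6*I*r - 8)/(r^2 + r*(-3 - I) + 3*I)
(3) = (3*n^2 - 14*n - 49)/(3*n^2 + 2*n - 1)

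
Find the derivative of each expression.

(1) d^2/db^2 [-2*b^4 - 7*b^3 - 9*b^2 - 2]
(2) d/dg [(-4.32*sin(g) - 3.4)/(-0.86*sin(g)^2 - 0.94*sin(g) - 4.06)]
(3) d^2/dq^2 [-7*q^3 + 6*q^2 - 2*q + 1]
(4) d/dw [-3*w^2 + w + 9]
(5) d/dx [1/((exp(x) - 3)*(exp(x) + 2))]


(1) = -24*b^2 - 42*b - 18
(2) = (-3.7152*sin(g)^2 - 5.848*sin(g) + 14.3432)*cos(g)/(0.7396*sin(g)^4 + 1.6168*sin(g)^3 + 7.8668*sin(g)^2 + 7.6328*sin(g) + 16.4836)
(3) = 12 - 42*q
(4) = 1 - 6*w
(5) = (1 - 2*exp(x))*exp(x)/(exp(4*x) - 2*exp(3*x) - 11*exp(2*x) + 12*exp(x) + 36)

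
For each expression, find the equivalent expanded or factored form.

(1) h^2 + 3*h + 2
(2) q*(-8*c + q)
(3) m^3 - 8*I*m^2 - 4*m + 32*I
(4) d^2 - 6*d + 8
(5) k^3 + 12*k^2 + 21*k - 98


(1) = (h + 1)*(h + 2)
(2) = -8*c*q + q^2
(3) = (m - 2)*(m + 2)*(m - 8*I)
(4) = (d - 4)*(d - 2)
(5) = (k - 2)*(k + 7)^2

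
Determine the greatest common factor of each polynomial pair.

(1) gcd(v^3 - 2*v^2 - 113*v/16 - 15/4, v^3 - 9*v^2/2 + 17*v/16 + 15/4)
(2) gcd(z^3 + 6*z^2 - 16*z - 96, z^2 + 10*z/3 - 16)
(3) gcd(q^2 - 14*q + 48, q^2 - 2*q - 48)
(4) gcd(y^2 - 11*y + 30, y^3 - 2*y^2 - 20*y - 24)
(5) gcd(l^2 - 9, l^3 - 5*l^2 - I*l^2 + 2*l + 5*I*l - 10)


(1) = v^2 - 13*v/4 - 3
(2) = gcd((z - 4)*(z + 4)*(z + 6), (z - 8/3)*(z + 6)) = z + 6
(3) = q - 8
(4) = y - 6
(5) = 1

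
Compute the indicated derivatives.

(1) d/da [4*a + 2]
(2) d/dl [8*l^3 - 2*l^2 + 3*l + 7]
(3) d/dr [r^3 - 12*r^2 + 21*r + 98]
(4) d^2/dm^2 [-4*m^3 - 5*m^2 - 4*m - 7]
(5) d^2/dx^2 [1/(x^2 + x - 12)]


(1) = 4
(2) = 24*l^2 - 4*l + 3
(3) = 3*r^2 - 24*r + 21
(4) = -24*m - 10
(5) = 2*(-x^2 - x + (2*x + 1)^2 + 12)/(x^2 + x - 12)^3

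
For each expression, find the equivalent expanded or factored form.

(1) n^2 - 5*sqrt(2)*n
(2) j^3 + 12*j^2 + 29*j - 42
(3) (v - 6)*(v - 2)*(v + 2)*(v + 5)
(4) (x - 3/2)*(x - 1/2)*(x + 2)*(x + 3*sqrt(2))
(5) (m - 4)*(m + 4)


(1) = n*(n - 5*sqrt(2))
(2) = (j - 1)*(j + 6)*(j + 7)
(3) = v^4 - v^3 - 34*v^2 + 4*v + 120
(4) = x^4 + 3*sqrt(2)*x^3 - 13*x^2/4 - 39*sqrt(2)*x/4 + 3*x/2 + 9*sqrt(2)/2
(5) = m^2 - 16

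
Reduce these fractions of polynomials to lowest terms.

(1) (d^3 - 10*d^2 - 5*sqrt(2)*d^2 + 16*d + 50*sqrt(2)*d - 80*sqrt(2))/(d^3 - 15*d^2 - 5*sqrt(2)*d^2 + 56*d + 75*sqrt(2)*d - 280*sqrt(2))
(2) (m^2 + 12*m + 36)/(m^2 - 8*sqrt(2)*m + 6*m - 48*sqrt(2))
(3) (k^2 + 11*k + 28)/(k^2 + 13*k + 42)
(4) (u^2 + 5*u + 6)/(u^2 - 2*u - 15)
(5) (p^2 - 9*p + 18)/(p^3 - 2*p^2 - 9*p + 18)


(1) = (d - 2)/(d - 7)
(2) = (m + 6)/(m - 8*sqrt(2))
(3) = (k + 4)/(k + 6)
(4) = (u + 2)/(u - 5)
(5) = (p - 6)/(p^2 + p - 6)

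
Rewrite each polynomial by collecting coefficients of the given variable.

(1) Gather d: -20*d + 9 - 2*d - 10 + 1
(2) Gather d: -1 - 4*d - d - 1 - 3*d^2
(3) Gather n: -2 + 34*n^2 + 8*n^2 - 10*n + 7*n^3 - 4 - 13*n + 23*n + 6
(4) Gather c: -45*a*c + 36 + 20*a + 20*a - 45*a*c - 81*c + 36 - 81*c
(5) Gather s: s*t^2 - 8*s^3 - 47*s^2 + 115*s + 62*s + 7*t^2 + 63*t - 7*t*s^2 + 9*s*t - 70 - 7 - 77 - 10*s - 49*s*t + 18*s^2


(1) = -22*d
(2) = -3*d^2 - 5*d - 2
(3) = 7*n^3 + 42*n^2
(4) = 40*a + c*(-90*a - 162) + 72
(5) = -8*s^3 + s^2*(-7*t - 29) + s*(t^2 - 40*t + 167) + 7*t^2 + 63*t - 154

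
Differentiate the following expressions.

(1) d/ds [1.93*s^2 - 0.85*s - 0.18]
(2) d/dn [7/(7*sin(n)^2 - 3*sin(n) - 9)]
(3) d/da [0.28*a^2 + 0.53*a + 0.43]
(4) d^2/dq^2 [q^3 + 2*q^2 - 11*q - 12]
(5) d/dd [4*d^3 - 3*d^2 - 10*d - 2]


(1) = 3.86*s - 0.85
(2) = 7*(3 - 14*sin(n))*cos(n)/(-7*sin(n)^2 + 3*sin(n) + 9)^2
(3) = 0.56*a + 0.53
(4) = 6*q + 4
(5) = 12*d^2 - 6*d - 10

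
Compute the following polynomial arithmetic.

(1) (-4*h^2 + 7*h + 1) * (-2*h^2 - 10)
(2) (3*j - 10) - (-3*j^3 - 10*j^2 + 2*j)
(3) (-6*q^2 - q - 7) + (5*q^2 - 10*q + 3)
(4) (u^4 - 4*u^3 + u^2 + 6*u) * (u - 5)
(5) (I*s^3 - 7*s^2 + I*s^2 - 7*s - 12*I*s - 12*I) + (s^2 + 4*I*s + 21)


(1) = 8*h^4 - 14*h^3 + 38*h^2 - 70*h - 10
(2) = 3*j^3 + 10*j^2 + j - 10
(3) = -q^2 - 11*q - 4
(4) = u^5 - 9*u^4 + 21*u^3 + u^2 - 30*u
(5) = I*s^3 - 6*s^2 + I*s^2 - 7*s - 8*I*s + 21 - 12*I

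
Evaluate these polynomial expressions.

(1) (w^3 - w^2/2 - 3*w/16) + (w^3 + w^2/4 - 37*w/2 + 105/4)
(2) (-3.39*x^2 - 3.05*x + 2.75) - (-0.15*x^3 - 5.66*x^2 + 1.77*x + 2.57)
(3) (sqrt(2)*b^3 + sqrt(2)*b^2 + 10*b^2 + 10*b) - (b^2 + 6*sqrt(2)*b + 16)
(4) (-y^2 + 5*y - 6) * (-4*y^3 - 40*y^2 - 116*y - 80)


(1) = 2*w^3 - w^2/4 - 299*w/16 + 105/4
(2) = 0.15*x^3 + 2.27*x^2 - 4.82*x + 0.18
(3) = sqrt(2)*b^3 + sqrt(2)*b^2 + 9*b^2 - 6*sqrt(2)*b + 10*b - 16
(4) = 4*y^5 + 20*y^4 - 60*y^3 - 260*y^2 + 296*y + 480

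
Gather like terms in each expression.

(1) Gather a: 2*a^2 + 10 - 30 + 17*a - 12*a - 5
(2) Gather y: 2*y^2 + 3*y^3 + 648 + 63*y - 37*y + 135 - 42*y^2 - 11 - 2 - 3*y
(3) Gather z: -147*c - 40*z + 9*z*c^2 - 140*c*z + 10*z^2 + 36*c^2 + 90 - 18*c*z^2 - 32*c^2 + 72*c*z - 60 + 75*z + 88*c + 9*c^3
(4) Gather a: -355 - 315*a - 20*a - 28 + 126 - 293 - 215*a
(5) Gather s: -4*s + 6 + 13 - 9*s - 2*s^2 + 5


(1) = 2*a^2 + 5*a - 25
(2) = 3*y^3 - 40*y^2 + 23*y + 770
(3) = 9*c^3 + 4*c^2 - 59*c + z^2*(10 - 18*c) + z*(9*c^2 - 68*c + 35) + 30
(4) = -550*a - 550
(5) = -2*s^2 - 13*s + 24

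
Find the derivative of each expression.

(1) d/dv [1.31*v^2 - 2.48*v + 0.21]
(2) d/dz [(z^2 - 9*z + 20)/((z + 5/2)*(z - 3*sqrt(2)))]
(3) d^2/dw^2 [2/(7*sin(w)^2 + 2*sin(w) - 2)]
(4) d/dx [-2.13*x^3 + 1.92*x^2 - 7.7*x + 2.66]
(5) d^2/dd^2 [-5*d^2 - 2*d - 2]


(1) = 2.62*v - 2.48
(2) = 2*((z - 3*sqrt(2))*(2*z - 9)*(2*z + 5) + 2*(z - 3*sqrt(2))*(-z^2 + 9*z - 20) + (2*z + 5)*(-z^2 + 9*z - 20))/((z - 3*sqrt(2))^2*(2*z + 5)^2)
(3) = 4*(-98*sin(w)^4 - 21*sin(w)^3 + 117*sin(w)^2 + 40*sin(w) + 18)/(7*sin(w)^2 + 2*sin(w) - 2)^3
(4) = -6.39*x^2 + 3.84*x - 7.7
(5) = -10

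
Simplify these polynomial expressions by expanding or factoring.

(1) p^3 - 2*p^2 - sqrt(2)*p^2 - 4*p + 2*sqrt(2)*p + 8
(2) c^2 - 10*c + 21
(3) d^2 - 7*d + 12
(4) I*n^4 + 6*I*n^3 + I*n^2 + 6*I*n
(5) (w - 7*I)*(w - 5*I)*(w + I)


(1) = (p - 2)*(p - 2*sqrt(2))*(p + sqrt(2))
(2) = (c - 7)*(c - 3)
(3) = (d - 4)*(d - 3)
(4) = n*(n + 6)*(n + I)*(I*n + 1)
(5) = w^3 - 11*I*w^2 - 23*w - 35*I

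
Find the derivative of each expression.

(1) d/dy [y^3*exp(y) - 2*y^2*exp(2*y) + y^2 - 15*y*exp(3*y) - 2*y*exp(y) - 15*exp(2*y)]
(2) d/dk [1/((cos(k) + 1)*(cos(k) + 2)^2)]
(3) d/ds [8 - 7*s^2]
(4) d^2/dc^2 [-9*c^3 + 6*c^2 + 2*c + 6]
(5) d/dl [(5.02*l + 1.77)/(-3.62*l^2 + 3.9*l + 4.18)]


(1) = y^3*exp(y) - 4*y^2*exp(2*y) + 3*y^2*exp(y) - 45*y*exp(3*y) - 4*y*exp(2*y) - 2*y*exp(y) + 2*y - 15*exp(3*y) - 30*exp(2*y) - 2*exp(y)
(2) = (3*cos(k) + 4)*sin(k)/((cos(k) + 1)^2*(cos(k) + 2)^3)
(3) = -14*s
(4) = 12 - 54*c
(5) = (18.1724*l^2 + 12.8148*l + 14.0806)/(13.1044*l^4 - 28.236*l^3 - 15.0532*l^2 + 32.604*l + 17.4724)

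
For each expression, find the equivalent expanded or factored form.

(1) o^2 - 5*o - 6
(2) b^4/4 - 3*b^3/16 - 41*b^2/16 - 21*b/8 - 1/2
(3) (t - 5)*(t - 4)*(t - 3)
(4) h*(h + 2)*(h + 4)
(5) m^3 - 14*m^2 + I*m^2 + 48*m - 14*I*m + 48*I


(1) = (o - 6)*(o + 1)
(2) = (b/4 + 1/2)*(b - 4)*(b + 1/4)*(b + 1)
(3) = t^3 - 12*t^2 + 47*t - 60
(4) = h^3 + 6*h^2 + 8*h
(5) = (m - 8)*(m - 6)*(m + I)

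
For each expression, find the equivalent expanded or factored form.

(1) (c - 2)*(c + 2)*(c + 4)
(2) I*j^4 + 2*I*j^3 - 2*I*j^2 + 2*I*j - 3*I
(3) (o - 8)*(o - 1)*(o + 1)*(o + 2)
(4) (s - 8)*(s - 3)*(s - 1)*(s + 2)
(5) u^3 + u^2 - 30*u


(1) = c^3 + 4*c^2 - 4*c - 16
(2) = (j + 3)*(j - I)*(j + I)*(I*j - I)
(3) = o^4 - 6*o^3 - 17*o^2 + 6*o + 16
(4) = s^4 - 10*s^3 + 11*s^2 + 46*s - 48
(5) = u*(u - 5)*(u + 6)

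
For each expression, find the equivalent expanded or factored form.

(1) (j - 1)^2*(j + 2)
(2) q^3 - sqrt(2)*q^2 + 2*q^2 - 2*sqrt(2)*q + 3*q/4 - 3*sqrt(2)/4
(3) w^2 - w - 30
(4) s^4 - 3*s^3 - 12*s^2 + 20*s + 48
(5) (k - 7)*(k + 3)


(1) = j^3 - 3*j + 2
(2) = (q + 1/2)*(q + 3/2)*(q - sqrt(2))
(3) = (w - 6)*(w + 5)
(4) = (s - 4)*(s - 3)*(s + 2)^2
(5) = k^2 - 4*k - 21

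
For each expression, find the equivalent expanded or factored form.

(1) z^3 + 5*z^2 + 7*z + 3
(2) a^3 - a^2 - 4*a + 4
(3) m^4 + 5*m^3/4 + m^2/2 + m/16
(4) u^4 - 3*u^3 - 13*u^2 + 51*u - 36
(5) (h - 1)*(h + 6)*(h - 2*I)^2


(1) = (z + 1)^2*(z + 3)
(2) = (a - 2)*(a - 1)*(a + 2)
(3) = m*(m + 1/4)*(m + 1/2)^2
(4) = (u - 3)^2*(u - 1)*(u + 4)
(5) = h^4 + 5*h^3 - 4*I*h^3 - 10*h^2 - 20*I*h^2 - 20*h + 24*I*h + 24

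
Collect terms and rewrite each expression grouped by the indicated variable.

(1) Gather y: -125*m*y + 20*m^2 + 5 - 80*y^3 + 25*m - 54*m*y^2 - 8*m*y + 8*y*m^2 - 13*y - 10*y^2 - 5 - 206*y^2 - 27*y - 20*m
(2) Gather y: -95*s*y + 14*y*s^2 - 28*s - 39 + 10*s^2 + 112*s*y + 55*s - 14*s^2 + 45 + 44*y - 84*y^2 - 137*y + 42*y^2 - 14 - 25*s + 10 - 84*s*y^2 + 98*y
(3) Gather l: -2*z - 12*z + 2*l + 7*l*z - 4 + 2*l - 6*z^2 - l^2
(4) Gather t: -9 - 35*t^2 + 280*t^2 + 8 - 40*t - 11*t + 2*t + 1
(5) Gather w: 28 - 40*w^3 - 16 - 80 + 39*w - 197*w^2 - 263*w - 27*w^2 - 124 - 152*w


(1) = 20*m^2 + 5*m - 80*y^3 + y^2*(-54*m - 216) + y*(8*m^2 - 133*m - 40)
(2) = -4*s^2 + 2*s + y^2*(-84*s - 42) + y*(14*s^2 + 17*s + 5) + 2
(3) = -l^2 + l*(7*z + 4) - 6*z^2 - 14*z - 4
(4) = 245*t^2 - 49*t
(5) = -40*w^3 - 224*w^2 - 376*w - 192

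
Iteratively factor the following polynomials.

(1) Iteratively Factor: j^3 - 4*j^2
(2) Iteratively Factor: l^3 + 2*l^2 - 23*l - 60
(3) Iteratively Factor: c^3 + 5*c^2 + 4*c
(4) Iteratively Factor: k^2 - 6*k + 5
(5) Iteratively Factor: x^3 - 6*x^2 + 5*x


(1) = (j)*(j^2 - 4*j) = j^2*(j - 4)
(2) = (l - 5)*(l^2 + 7*l + 12) = (l - 5)*(l + 3)*(l + 4)
(3) = (c)*(c^2 + 5*c + 4) = c*(c + 1)*(c + 4)
(4) = (k - 5)*(k - 1)
(5) = (x - 1)*(x^2 - 5*x) = x*(x - 1)*(x - 5)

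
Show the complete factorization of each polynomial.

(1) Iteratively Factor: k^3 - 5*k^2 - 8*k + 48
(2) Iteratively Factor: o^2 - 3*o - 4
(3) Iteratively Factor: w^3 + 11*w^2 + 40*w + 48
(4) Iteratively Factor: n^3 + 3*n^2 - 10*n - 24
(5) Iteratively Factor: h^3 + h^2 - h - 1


(1) = (k - 4)*(k^2 - k - 12) = (k - 4)^2*(k + 3)
(2) = (o - 4)*(o + 1)
(3) = (w + 4)*(w^2 + 7*w + 12) = (w + 4)^2*(w + 3)
(4) = (n - 3)*(n^2 + 6*n + 8) = (n - 3)*(n + 2)*(n + 4)
(5) = (h + 1)*(h^2 - 1) = (h - 1)*(h + 1)*(h + 1)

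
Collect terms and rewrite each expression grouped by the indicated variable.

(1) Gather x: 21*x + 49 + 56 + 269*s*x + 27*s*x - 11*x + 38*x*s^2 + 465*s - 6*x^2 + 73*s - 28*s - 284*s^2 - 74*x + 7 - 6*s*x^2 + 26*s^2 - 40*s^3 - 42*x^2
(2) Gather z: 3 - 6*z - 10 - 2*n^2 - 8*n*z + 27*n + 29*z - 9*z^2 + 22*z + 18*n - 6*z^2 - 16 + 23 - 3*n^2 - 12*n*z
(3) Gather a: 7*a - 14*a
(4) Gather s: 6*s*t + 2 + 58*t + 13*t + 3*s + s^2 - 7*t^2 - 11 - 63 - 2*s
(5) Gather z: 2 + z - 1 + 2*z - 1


(1) = -40*s^3 - 258*s^2 + 510*s + x^2*(-6*s - 48) + x*(38*s^2 + 296*s - 64) + 112
(2) = -5*n^2 + 45*n - 15*z^2 + z*(45 - 20*n)
(3) = -7*a
(4) = s^2 + s*(6*t + 1) - 7*t^2 + 71*t - 72
(5) = 3*z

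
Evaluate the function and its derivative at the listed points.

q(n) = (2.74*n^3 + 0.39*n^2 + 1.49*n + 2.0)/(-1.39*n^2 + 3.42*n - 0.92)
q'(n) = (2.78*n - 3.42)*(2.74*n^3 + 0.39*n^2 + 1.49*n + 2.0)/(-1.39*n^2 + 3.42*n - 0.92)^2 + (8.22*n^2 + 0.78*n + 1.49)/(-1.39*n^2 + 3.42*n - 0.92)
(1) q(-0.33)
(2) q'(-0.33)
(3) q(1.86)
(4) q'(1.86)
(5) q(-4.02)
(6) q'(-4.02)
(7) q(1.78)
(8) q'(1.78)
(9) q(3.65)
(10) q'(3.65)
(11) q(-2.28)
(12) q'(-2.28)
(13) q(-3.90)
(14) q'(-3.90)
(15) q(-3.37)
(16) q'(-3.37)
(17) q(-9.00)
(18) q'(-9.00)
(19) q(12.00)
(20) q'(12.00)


(1) = -0.66
(2) = -2.27
(3) = 37.56
(4) = 153.62
(5) = 4.73
(6) = -1.67
(7) = 27.95
(8) = 93.83
(9) = -20.97
(10) = 3.92
(11) = 2.00
(12) = -1.44
(13) = 4.53
(14) = -1.66
(15) = 3.66
(16) = -1.61
(17) = 13.70
(18) = -1.88
(19) = -30.06
(20) = -1.84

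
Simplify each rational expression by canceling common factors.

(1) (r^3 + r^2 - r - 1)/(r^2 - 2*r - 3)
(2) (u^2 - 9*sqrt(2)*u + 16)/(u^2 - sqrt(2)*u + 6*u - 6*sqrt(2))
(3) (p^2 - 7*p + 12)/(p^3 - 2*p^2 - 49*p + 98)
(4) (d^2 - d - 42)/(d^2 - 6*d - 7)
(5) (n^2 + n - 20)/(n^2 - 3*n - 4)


(1) = (r^2 - 1)/(r - 3)
(2) = (u - 8*sqrt(2))/(u + 6)
(3) = (p^2 - 7*p + 12)/(p^3 - 2*p^2 - 49*p + 98)
(4) = (d + 6)/(d + 1)
(5) = (n + 5)/(n + 1)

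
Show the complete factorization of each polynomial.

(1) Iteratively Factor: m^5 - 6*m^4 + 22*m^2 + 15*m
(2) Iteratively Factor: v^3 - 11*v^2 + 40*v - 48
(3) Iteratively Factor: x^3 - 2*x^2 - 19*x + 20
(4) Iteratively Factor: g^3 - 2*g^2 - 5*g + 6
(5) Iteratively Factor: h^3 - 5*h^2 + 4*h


(1) = (m + 1)*(m^4 - 7*m^3 + 7*m^2 + 15*m) = (m + 1)^2*(m^3 - 8*m^2 + 15*m) = (m - 5)*(m + 1)^2*(m^2 - 3*m) = m*(m - 5)*(m + 1)^2*(m - 3)
(2) = (v - 4)*(v^2 - 7*v + 12) = (v - 4)*(v - 3)*(v - 4)
(3) = (x + 4)*(x^2 - 6*x + 5) = (x - 1)*(x + 4)*(x - 5)
(4) = (g - 3)*(g^2 + g - 2) = (g - 3)*(g - 1)*(g + 2)
(5) = (h - 4)*(h^2 - h) = h*(h - 4)*(h - 1)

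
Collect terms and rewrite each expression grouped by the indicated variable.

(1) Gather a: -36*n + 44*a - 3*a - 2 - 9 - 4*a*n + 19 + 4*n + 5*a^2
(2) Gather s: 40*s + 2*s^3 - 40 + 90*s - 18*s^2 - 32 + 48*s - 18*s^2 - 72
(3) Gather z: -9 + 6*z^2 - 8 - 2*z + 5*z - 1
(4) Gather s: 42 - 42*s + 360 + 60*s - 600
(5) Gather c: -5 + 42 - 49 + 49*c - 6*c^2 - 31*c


(1) = 5*a^2 + a*(41 - 4*n) - 32*n + 8
(2) = 2*s^3 - 36*s^2 + 178*s - 144
(3) = 6*z^2 + 3*z - 18
(4) = 18*s - 198
(5) = -6*c^2 + 18*c - 12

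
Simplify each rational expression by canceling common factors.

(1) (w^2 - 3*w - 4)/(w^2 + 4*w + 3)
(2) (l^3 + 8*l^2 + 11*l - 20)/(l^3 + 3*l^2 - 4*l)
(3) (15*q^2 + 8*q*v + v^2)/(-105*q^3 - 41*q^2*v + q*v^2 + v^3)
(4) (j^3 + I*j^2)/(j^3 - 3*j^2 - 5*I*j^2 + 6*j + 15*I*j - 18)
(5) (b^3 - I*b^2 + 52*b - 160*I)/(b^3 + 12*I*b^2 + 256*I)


(1) = (w - 4)/(w + 3)
(2) = (l + 5)/l
(3) = -1/(7*q - v)
(4) = j^2/(j^2 + j*(-3 - 6*I) + 18*I)
(5) = (b - 5*I)/(b + 8*I)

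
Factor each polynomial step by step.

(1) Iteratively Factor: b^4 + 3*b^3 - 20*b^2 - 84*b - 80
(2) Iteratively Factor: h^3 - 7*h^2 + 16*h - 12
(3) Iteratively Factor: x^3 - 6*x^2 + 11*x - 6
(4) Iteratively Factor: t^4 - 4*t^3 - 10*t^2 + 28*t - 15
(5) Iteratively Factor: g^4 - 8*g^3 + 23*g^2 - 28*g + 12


(1) = (b + 2)*(b^3 + b^2 - 22*b - 40) = (b - 5)*(b + 2)*(b^2 + 6*b + 8) = (b - 5)*(b + 2)*(b + 4)*(b + 2)
(2) = (h - 2)*(h^2 - 5*h + 6) = (h - 3)*(h - 2)*(h - 2)
(3) = (x - 2)*(x^2 - 4*x + 3) = (x - 2)*(x - 1)*(x - 3)
(4) = (t + 3)*(t^3 - 7*t^2 + 11*t - 5) = (t - 1)*(t + 3)*(t^2 - 6*t + 5) = (t - 5)*(t - 1)*(t + 3)*(t - 1)
(5) = (g - 2)*(g^3 - 6*g^2 + 11*g - 6) = (g - 3)*(g - 2)*(g^2 - 3*g + 2) = (g - 3)*(g - 2)*(g - 1)*(g - 2)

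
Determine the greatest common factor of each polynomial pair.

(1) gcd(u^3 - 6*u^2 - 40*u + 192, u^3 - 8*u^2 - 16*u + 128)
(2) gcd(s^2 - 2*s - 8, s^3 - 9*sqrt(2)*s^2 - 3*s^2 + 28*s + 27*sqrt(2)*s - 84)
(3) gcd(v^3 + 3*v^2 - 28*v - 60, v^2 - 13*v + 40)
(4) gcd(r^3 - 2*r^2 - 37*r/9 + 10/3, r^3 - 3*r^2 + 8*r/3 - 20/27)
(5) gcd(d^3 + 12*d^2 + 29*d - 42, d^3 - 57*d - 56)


(1) = u^2 - 12*u + 32
(2) = gcd((s - 4)*(s + 2), (s - 3)*(s - 7*sqrt(2))*(s - 2*sqrt(2))) = 1
(3) = gcd((v - 5)*(v + 2)*(v + 6), (v - 8)*(v - 5)) = v - 5
(4) = gcd((r - 3)*(r - 2/3)*(r + 5/3), (r - 5/3)*(r - 2/3)^2) = r - 2/3
(5) = d + 7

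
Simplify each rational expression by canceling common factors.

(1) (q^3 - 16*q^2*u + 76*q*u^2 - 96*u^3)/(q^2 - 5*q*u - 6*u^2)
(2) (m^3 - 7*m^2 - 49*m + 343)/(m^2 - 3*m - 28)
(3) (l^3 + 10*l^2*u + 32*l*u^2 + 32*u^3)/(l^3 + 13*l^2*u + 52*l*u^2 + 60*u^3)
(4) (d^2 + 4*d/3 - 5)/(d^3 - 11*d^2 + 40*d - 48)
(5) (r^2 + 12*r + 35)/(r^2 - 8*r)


(1) = (q^2 - 10*q*u + 16*u^2)/(q + u)
(2) = (m^2 - 49)/(m + 4)
(3) = (l^2 + 8*l*u + 16*u^2)/(l^2 + 11*l*u + 30*u^2)
(4) = (3*d^2 + 4*d - 15)/(3*d^3 - 33*d^2 + 120*d - 144)
(5) = (r^2 + 12*r + 35)/(r^2 - 8*r)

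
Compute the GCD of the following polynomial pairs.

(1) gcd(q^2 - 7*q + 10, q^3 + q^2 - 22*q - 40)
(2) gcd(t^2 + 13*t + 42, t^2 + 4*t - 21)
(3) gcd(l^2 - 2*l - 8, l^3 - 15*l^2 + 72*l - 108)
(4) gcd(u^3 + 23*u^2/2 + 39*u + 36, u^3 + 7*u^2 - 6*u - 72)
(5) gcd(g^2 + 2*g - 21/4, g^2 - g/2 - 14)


(1) = gcd((q - 5)*(q - 2), (q - 5)*(q + 2)*(q + 4)) = q - 5
(2) = gcd((t + 6)*(t + 7), (t - 3)*(t + 7)) = t + 7
(3) = gcd((l - 4)*(l + 2), (l - 6)^2*(l - 3)) = 1
(4) = u^2 + 10*u + 24
(5) = g + 7/2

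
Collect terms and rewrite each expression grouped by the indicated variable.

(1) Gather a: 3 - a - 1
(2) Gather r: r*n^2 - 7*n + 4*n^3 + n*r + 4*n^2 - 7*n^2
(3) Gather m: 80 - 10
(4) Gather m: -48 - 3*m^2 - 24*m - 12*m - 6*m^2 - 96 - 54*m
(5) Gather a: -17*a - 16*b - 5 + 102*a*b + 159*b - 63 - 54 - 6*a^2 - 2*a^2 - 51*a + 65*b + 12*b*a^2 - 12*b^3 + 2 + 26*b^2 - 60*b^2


(1) = 2 - a
(2) = 4*n^3 - 3*n^2 - 7*n + r*(n^2 + n)
(3) = 70
(4) = -9*m^2 - 90*m - 144
(5) = a^2*(12*b - 8) + a*(102*b - 68) - 12*b^3 - 34*b^2 + 208*b - 120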